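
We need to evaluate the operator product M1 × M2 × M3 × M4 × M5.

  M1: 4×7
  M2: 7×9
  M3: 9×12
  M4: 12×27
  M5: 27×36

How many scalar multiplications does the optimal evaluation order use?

Adjacent pairs: M1M2 = 4·7·9 = 252; M2M3 = 7·9·12 = 756; M3M4 = 9·12·27 = 2916; M4M5 = 12·27·36 = 11664.
Length 3: M1..M3: k=1: 0+756+4·7·12=1092; k=2: 252+0+4·9·12=684 → min 684 | M2..M4: k=2: 0+2916+7·9·27=4617; k=3: 756+0+7·12·27=3024 → min 3024 | M3..M5: k=3: 0+11664+9·12·36=15552; k=4: 2916+0+9·27·36=11664 → min 11664.
Length 4: M1..M4: k=1: 0+3024+4·7·27=3780; k=2: 252+2916+4·9·27=4140; k=3: 684+0+4·12·27=1980 → min 1980 | M2..M5: k=2: 0+11664+7·9·36=13932; k=3: 756+11664+7·12·36=15444; k=4: 3024+0+7·27·36=9828 → min 9828.
Length 5: M1..M5: k=1: 0+9828+4·7·36=10836; k=2: 252+11664+4·9·36=13212; k=3: 684+11664+4·12·36=14076; k=4: 1980+0+4·27·36=5868 → min 5868.
Optimal order: ((((M1 × M2) × M3) × M4) × M5) with cost 5868.

5868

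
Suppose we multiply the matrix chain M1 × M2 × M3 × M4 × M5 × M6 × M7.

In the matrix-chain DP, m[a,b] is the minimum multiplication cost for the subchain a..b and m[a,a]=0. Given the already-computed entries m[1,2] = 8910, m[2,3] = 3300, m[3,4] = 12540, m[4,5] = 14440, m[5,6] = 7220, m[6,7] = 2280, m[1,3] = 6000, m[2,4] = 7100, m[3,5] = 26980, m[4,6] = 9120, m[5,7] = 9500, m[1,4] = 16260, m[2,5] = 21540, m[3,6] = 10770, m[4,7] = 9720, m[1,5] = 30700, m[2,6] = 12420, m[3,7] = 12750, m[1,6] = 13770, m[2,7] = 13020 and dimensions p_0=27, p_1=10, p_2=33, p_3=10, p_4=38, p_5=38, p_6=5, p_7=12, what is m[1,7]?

15390

m[1,7] = min over k∈[1,6] of m[1,k]+m[k+1,7]+p_{0}·p_k·p_{7}.
k=1: 0 + 13020 + 27·10·12 = 16260; k=2: 8910 + 12750 + 27·33·12 = 32352; k=3: 6000 + 9720 + 27·10·12 = 18960; k=4: 16260 + 9500 + 27·38·12 = 38072; k=5: 30700 + 2280 + 27·38·12 = 45292; k=6: 13770 + 0 + 27·5·12 = 15390.
Minimum: 15390 at k=6.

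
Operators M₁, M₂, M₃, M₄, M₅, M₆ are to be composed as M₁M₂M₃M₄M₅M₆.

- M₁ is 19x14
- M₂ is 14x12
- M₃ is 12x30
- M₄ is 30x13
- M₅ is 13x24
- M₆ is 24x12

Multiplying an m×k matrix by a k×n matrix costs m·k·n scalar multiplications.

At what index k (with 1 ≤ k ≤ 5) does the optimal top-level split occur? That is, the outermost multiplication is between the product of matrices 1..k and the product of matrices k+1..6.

Adjacent pairs: M₁M₂ = 19·14·12 = 3192; M₂M₃ = 14·12·30 = 5040; M₃M₄ = 12·30·13 = 4680; M₄M₅ = 30·13·24 = 9360; M₅M₆ = 13·24·12 = 3744.
Length 3: M₁..M₃: k=1: 0+5040+19·14·30=13020; k=2: 3192+0+19·12·30=10032 → min 10032 | M₂..M₄: k=2: 0+4680+14·12·13=6864; k=3: 5040+0+14·30·13=10500 → min 6864 | M₃..M₅: k=3: 0+9360+12·30·24=18000; k=4: 4680+0+12·13·24=8424 → min 8424 | M₄..M₆: k=4: 0+3744+30·13·12=8424; k=5: 9360+0+30·24·12=18000 → min 8424.
Length 4: M₁..M₄: k=1: 0+6864+19·14·13=10322; k=2: 3192+4680+19·12·13=10836; k=3: 10032+0+19·30·13=17442 → min 10322 | M₂..M₅: k=2: 0+8424+14·12·24=12456; k=3: 5040+9360+14·30·24=24480; k=4: 6864+0+14·13·24=11232 → min 11232 | M₃..M₆: k=3: 0+8424+12·30·12=12744; k=4: 4680+3744+12·13·12=10296; k=5: 8424+0+12·24·12=11880 → min 10296.
Length 5: M₁..M₅: k=1: 0+11232+19·14·24=17616; k=2: 3192+8424+19·12·24=17088; k=3: 10032+9360+19·30·24=33072; k=4: 10322+0+19·13·24=16250 → min 16250 | M₂..M₆: k=2: 0+10296+14·12·12=12312; k=3: 5040+8424+14·30·12=18504; k=4: 6864+3744+14·13·12=12792; k=5: 11232+0+14·24·12=15264 → min 12312.
Top-level splits: k=1: (M₁..M₁)·(M₂..M₆) → 0+12312+19·14·12 = 15504; k=2: (M₁..M₂)·(M₃..M₆) → 3192+10296+19·12·12 = 16224; k=3: (M₁..M₃)·(M₄..M₆) → 10032+8424+19·30·12 = 25296; k=4: (M₁..M₄)·(M₅..M₆) → 10322+3744+19·13·12 = 17030; k=5: (M₁..M₅)·(M₆..M₆) → 16250+0+19·24·12 = 21722.
Best split is after M₁, i.e. k = 1.

1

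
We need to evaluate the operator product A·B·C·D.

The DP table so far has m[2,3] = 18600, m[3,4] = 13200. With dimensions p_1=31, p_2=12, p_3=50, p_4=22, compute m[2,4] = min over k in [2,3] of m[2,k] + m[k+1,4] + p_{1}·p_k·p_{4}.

m[2,4] = min over k∈[2,3] of m[2,k]+m[k+1,4]+p_{1}·p_k·p_{4}.
k=2: 0 + 13200 + 31·12·22 = 21384; k=3: 18600 + 0 + 31·50·22 = 52700.
Minimum: 21384 at k=2.

21384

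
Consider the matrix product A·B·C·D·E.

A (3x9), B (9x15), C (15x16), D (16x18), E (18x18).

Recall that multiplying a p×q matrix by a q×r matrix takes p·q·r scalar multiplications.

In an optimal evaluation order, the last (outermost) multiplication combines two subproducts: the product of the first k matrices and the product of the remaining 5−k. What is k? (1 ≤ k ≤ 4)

Adjacent pairs: AB = 3·9·15 = 405; BC = 9·15·16 = 2160; CD = 15·16·18 = 4320; DE = 16·18·18 = 5184.
Length 3: A..C: k=1: 0+2160+3·9·16=2592; k=2: 405+0+3·15·16=1125 → min 1125 | B..D: k=2: 0+4320+9·15·18=6750; k=3: 2160+0+9·16·18=4752 → min 4752 | C..E: k=3: 0+5184+15·16·18=9504; k=4: 4320+0+15·18·18=9180 → min 9180.
Length 4: A..D: k=1: 0+4752+3·9·18=5238; k=2: 405+4320+3·15·18=5535; k=3: 1125+0+3·16·18=1989 → min 1989 | B..E: k=2: 0+9180+9·15·18=11610; k=3: 2160+5184+9·16·18=9936; k=4: 4752+0+9·18·18=7668 → min 7668.
Top-level splits: k=1: (A..A)·(B..E) → 0+7668+3·9·18 = 8154; k=2: (A..B)·(C..E) → 405+9180+3·15·18 = 10395; k=3: (A..C)·(D..E) → 1125+5184+3·16·18 = 7173; k=4: (A..D)·(E..E) → 1989+0+3·18·18 = 2961.
Best split is after D, i.e. k = 4.

4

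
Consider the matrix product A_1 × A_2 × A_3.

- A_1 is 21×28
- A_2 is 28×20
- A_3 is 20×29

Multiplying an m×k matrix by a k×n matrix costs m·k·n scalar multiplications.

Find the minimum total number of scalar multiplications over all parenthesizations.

23940

Order (A_1 × (A_2 × A_3)): (A_2 × A_3): 28×20 by 20×29 → 28×29, cost 28·20·29 = 16240; (A_1 × (A_2 × A_3)): 21×28 by 28×29 → 21×29, cost 21·28·29 = 17052; cumulative 33292. Total 33292.
Order ((A_1 × A_2) × A_3): (A_1 × A_2): 21×28 by 28×20 → 21×20, cost 21·28·20 = 11760; ((A_1 × A_2) × A_3): 21×20 by 20×29 → 21×29, cost 21·20·29 = 12180; cumulative 23940. Total 23940.
Minimum: 23940.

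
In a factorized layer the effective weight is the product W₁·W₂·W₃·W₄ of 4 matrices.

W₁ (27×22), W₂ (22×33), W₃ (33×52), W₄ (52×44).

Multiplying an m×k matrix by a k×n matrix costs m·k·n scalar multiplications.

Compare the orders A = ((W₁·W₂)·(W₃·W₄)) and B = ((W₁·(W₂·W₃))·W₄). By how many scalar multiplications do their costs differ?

3894

Order A = ((W₁·W₂)·(W₃·W₄)): (W₁·W₂): 27×22 by 22×33 → 27×33, cost 27·22·33 = 19602; (W₃·W₄): 33×52 by 52×44 → 33×44, cost 33·52·44 = 75504; ((W₁·W₂)·(W₃·W₄)): 27×33 by 33×44 → 27×44, cost 27·33·44 = 39204; cumulative 134310. Total 134310.
Order B = ((W₁·(W₂·W₃))·W₄): (W₂·W₃): 22×33 by 33×52 → 22×52, cost 22·33·52 = 37752; (W₁·(W₂·W₃)): 27×22 by 22×52 → 27×52, cost 27·22·52 = 30888; cumulative 68640; ((W₁·(W₂·W₃))·W₄): 27×52 by 52×44 → 27×44, cost 27·52·44 = 61776; cumulative 130416. Total 130416.
Difference: |134310 − 130416| = 3894.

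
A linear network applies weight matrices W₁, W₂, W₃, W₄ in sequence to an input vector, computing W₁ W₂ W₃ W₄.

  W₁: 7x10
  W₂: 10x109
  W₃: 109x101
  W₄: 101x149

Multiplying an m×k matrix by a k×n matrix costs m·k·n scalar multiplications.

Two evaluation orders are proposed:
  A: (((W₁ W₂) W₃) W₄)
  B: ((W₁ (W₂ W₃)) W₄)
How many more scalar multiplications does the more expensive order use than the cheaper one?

32467

Order A = (((W₁ W₂) W₃) W₄): (W₁ W₂): 7×10 by 10×109 → 7×109, cost 7·10·109 = 7630; ((W₁ W₂) W₃): 7×109 by 109×101 → 7×101, cost 7·109·101 = 77063; cumulative 84693; (((W₁ W₂) W₃) W₄): 7×101 by 101×149 → 7×149, cost 7·101·149 = 105343; cumulative 190036. Total 190036.
Order B = ((W₁ (W₂ W₃)) W₄): (W₂ W₃): 10×109 by 109×101 → 10×101, cost 10·109·101 = 110090; (W₁ (W₂ W₃)): 7×10 by 10×101 → 7×101, cost 7·10·101 = 7070; cumulative 117160; ((W₁ (W₂ W₃)) W₄): 7×101 by 101×149 → 7×149, cost 7·101·149 = 105343; cumulative 222503. Total 222503.
Difference: |190036 − 222503| = 32467.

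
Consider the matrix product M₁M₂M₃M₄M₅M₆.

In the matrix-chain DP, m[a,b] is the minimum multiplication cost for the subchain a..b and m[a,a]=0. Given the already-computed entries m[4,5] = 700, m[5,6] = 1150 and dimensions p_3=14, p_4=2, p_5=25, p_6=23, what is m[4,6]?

1794

m[4,6] = min over k∈[4,5] of m[4,k]+m[k+1,6]+p_{3}·p_k·p_{6}.
k=4: 0 + 1150 + 14·2·23 = 1794; k=5: 700 + 0 + 14·25·23 = 8750.
Minimum: 1794 at k=4.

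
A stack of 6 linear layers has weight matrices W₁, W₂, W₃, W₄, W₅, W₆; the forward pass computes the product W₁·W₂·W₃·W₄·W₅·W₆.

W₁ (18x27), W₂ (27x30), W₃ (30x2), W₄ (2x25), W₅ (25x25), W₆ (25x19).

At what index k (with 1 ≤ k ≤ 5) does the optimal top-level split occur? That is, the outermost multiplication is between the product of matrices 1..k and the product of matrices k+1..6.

Adjacent pairs: W₁W₂ = 18·27·30 = 14580; W₂W₃ = 27·30·2 = 1620; W₃W₄ = 30·2·25 = 1500; W₄W₅ = 2·25·25 = 1250; W₅W₆ = 25·25·19 = 11875.
Length 3: W₁..W₃: k=1: 0+1620+18·27·2=2592; k=2: 14580+0+18·30·2=15660 → min 2592 | W₂..W₄: k=2: 0+1500+27·30·25=21750; k=3: 1620+0+27·2·25=2970 → min 2970 | W₃..W₅: k=3: 0+1250+30·2·25=2750; k=4: 1500+0+30·25·25=20250 → min 2750 | W₄..W₆: k=4: 0+11875+2·25·19=12825; k=5: 1250+0+2·25·19=2200 → min 2200.
Length 4: W₁..W₄: k=1: 0+2970+18·27·25=15120; k=2: 14580+1500+18·30·25=29580; k=3: 2592+0+18·2·25=3492 → min 3492 | W₂..W₅: k=2: 0+2750+27·30·25=23000; k=3: 1620+1250+27·2·25=4220; k=4: 2970+0+27·25·25=19845 → min 4220 | W₃..W₆: k=3: 0+2200+30·2·19=3340; k=4: 1500+11875+30·25·19=27625; k=5: 2750+0+30·25·19=17000 → min 3340.
Length 5: W₁..W₅: k=1: 0+4220+18·27·25=16370; k=2: 14580+2750+18·30·25=30830; k=3: 2592+1250+18·2·25=4742; k=4: 3492+0+18·25·25=14742 → min 4742 | W₂..W₆: k=2: 0+3340+27·30·19=18730; k=3: 1620+2200+27·2·19=4846; k=4: 2970+11875+27·25·19=27670; k=5: 4220+0+27·25·19=17045 → min 4846.
Top-level splits: k=1: (W₁..W₁)·(W₂..W₆) → 0+4846+18·27·19 = 14080; k=2: (W₁..W₂)·(W₃..W₆) → 14580+3340+18·30·19 = 28180; k=3: (W₁..W₃)·(W₄..W₆) → 2592+2200+18·2·19 = 5476; k=4: (W₁..W₄)·(W₅..W₆) → 3492+11875+18·25·19 = 23917; k=5: (W₁..W₅)·(W₆..W₆) → 4742+0+18·25·19 = 13292.
Best split is after W₃, i.e. k = 3.

3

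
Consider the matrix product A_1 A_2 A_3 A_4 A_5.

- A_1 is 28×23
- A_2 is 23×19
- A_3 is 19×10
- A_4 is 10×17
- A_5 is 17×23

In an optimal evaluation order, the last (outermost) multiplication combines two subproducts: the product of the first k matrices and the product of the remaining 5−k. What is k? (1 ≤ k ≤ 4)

Adjacent pairs: A_1A_2 = 28·23·19 = 12236; A_2A_3 = 23·19·10 = 4370; A_3A_4 = 19·10·17 = 3230; A_4A_5 = 10·17·23 = 3910.
Length 3: A_1..A_3: k=1: 0+4370+28·23·10=10810; k=2: 12236+0+28·19·10=17556 → min 10810 | A_2..A_4: k=2: 0+3230+23·19·17=10659; k=3: 4370+0+23·10·17=8280 → min 8280 | A_3..A_5: k=3: 0+3910+19·10·23=8280; k=4: 3230+0+19·17·23=10659 → min 8280.
Length 4: A_1..A_4: k=1: 0+8280+28·23·17=19228; k=2: 12236+3230+28·19·17=24510; k=3: 10810+0+28·10·17=15570 → min 15570 | A_2..A_5: k=2: 0+8280+23·19·23=18331; k=3: 4370+3910+23·10·23=13570; k=4: 8280+0+23·17·23=17273 → min 13570.
Top-level splits: k=1: (A_1..A_1)·(A_2..A_5) → 0+13570+28·23·23 = 28382; k=2: (A_1..A_2)·(A_3..A_5) → 12236+8280+28·19·23 = 32752; k=3: (A_1..A_3)·(A_4..A_5) → 10810+3910+28·10·23 = 21160; k=4: (A_1..A_4)·(A_5..A_5) → 15570+0+28·17·23 = 26518.
Best split is after A_3, i.e. k = 3.

3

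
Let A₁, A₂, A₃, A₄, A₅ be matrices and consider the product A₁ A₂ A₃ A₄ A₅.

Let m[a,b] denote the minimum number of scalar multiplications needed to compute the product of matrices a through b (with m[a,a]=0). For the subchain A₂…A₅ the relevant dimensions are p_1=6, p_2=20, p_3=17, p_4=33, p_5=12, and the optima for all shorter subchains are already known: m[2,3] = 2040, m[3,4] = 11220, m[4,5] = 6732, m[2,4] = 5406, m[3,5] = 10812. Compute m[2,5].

m[2,5] = min over k∈[2,4] of m[2,k]+m[k+1,5]+p_{1}·p_k·p_{5}.
k=2: 0 + 10812 + 6·20·12 = 12252; k=3: 2040 + 6732 + 6·17·12 = 9996; k=4: 5406 + 0 + 6·33·12 = 7782.
Minimum: 7782 at k=4.

7782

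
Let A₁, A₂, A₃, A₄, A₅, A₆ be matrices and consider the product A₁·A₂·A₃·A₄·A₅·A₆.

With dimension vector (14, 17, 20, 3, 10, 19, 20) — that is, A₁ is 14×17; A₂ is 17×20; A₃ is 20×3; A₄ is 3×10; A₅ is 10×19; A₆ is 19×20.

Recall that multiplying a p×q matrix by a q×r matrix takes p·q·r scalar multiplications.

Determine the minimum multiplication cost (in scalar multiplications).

4284

Adjacent pairs: A₁A₂ = 14·17·20 = 4760; A₂A₃ = 17·20·3 = 1020; A₃A₄ = 20·3·10 = 600; A₄A₅ = 3·10·19 = 570; A₅A₆ = 10·19·20 = 3800.
Length 3: A₁..A₃: k=1: 0+1020+14·17·3=1734; k=2: 4760+0+14·20·3=5600 → min 1734 | A₂..A₄: k=2: 0+600+17·20·10=4000; k=3: 1020+0+17·3·10=1530 → min 1530 | A₃..A₅: k=3: 0+570+20·3·19=1710; k=4: 600+0+20·10·19=4400 → min 1710 | A₄..A₆: k=4: 0+3800+3·10·20=4400; k=5: 570+0+3·19·20=1710 → min 1710.
Length 4: A₁..A₄: k=1: 0+1530+14·17·10=3910; k=2: 4760+600+14·20·10=8160; k=3: 1734+0+14·3·10=2154 → min 2154 | A₂..A₅: k=2: 0+1710+17·20·19=8170; k=3: 1020+570+17·3·19=2559; k=4: 1530+0+17·10·19=4760 → min 2559 | A₃..A₆: k=3: 0+1710+20·3·20=2910; k=4: 600+3800+20·10·20=8400; k=5: 1710+0+20·19·20=9310 → min 2910.
Length 5: A₁..A₅: k=1: 0+2559+14·17·19=7081; k=2: 4760+1710+14·20·19=11790; k=3: 1734+570+14·3·19=3102; k=4: 2154+0+14·10·19=4814 → min 3102 | A₂..A₆: k=2: 0+2910+17·20·20=9710; k=3: 1020+1710+17·3·20=3750; k=4: 1530+3800+17·10·20=8730; k=5: 2559+0+17·19·20=9019 → min 3750.
Length 6: A₁..A₆: k=1: 0+3750+14·17·20=8510; k=2: 4760+2910+14·20·20=13270; k=3: 1734+1710+14·3·20=4284; k=4: 2154+3800+14·10·20=8754; k=5: 3102+0+14·19·20=8422 → min 4284.
Optimal order: ((A₁·(A₂·A₃))·((A₄·A₅)·A₆)) with cost 4284.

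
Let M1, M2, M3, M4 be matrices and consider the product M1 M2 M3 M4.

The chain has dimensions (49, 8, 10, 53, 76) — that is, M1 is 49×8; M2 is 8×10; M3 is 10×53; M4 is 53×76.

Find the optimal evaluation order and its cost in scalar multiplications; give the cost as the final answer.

Adjacent pairs: M1M2 = 49·8·10 = 3920; M2M3 = 8·10·53 = 4240; M3M4 = 10·53·76 = 40280.
Length 3: M1..M3: k=1: 0+4240+49·8·53=25016; k=2: 3920+0+49·10·53=29890 → min 25016 | M2..M4: k=2: 0+40280+8·10·76=46360; k=3: 4240+0+8·53·76=36464 → min 36464.
Length 4: M1..M4: k=1: 0+36464+49·8·76=66256; k=2: 3920+40280+49·10·76=81440; k=3: 25016+0+49·53·76=222388 → min 66256.
Optimal parenthesization: (M1 ((M2 M3) M4)) with cost 66256.

66256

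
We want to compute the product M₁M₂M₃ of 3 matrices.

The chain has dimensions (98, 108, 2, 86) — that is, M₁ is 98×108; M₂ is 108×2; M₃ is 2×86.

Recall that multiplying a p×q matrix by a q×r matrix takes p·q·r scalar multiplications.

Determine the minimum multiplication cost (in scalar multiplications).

Order (M₁(M₂M₃)): (M₂M₃): 108×2 by 2×86 → 108×86, cost 108·2·86 = 18576; (M₁(M₂M₃)): 98×108 by 108×86 → 98×86, cost 98·108·86 = 910224; cumulative 928800. Total 928800.
Order ((M₁M₂)M₃): (M₁M₂): 98×108 by 108×2 → 98×2, cost 98·108·2 = 21168; ((M₁M₂)M₃): 98×2 by 2×86 → 98×86, cost 98·2·86 = 16856; cumulative 38024. Total 38024.
Minimum: 38024.

38024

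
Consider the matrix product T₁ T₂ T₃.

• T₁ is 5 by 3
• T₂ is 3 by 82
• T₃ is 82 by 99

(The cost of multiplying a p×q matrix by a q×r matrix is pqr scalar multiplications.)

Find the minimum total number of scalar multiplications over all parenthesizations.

25839

Order (T₁ (T₂ T₃)): (T₂ T₃): 3×82 by 82×99 → 3×99, cost 3·82·99 = 24354; (T₁ (T₂ T₃)): 5×3 by 3×99 → 5×99, cost 5·3·99 = 1485; cumulative 25839. Total 25839.
Order ((T₁ T₂) T₃): (T₁ T₂): 5×3 by 3×82 → 5×82, cost 5·3·82 = 1230; ((T₁ T₂) T₃): 5×82 by 82×99 → 5×99, cost 5·82·99 = 40590; cumulative 41820. Total 41820.
Minimum: 25839.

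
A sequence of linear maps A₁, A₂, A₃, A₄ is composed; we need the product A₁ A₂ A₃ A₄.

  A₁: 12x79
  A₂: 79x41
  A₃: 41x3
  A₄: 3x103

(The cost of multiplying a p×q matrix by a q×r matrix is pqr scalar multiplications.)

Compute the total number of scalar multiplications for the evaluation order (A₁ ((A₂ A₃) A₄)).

(A₂ A₃): 79×41 by 41×3 → 79×3, cost 79·41·3 = 9717
((A₂ A₃) A₄): 79×3 by 3×103 → 79×103, cost 79·3·103 = 24411; cumulative 34128
(A₁ ((A₂ A₃) A₄)): 12×79 by 79×103 → 12×103, cost 12·79·103 = 97644; cumulative 131772
Total: 131772 scalar multiplications.

131772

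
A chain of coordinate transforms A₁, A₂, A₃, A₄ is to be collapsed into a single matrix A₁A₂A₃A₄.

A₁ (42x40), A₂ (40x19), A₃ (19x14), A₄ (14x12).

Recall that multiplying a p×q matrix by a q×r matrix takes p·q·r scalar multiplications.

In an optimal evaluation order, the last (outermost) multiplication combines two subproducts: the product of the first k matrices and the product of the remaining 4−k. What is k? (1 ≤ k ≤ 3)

Adjacent pairs: A₁A₂ = 42·40·19 = 31920; A₂A₃ = 40·19·14 = 10640; A₃A₄ = 19·14·12 = 3192.
Length 3: A₁..A₃: k=1: 0+10640+42·40·14=34160; k=2: 31920+0+42·19·14=43092 → min 34160 | A₂..A₄: k=2: 0+3192+40·19·12=12312; k=3: 10640+0+40·14·12=17360 → min 12312.
Top-level splits: k=1: (A₁..A₁)·(A₂..A₄) → 0+12312+42·40·12 = 32472; k=2: (A₁..A₂)·(A₃..A₄) → 31920+3192+42·19·12 = 44688; k=3: (A₁..A₃)·(A₄..A₄) → 34160+0+42·14·12 = 41216.
Best split is after A₁, i.e. k = 1.

1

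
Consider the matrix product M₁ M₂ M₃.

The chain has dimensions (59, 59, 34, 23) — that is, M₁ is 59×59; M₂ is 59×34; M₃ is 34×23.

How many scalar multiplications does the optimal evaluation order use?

Order (M₁ (M₂ M₃)): (M₂ M₃): 59×34 by 34×23 → 59×23, cost 59·34·23 = 46138; (M₁ (M₂ M₃)): 59×59 by 59×23 → 59×23, cost 59·59·23 = 80063; cumulative 126201. Total 126201.
Order ((M₁ M₂) M₃): (M₁ M₂): 59×59 by 59×34 → 59×34, cost 59·59·34 = 118354; ((M₁ M₂) M₃): 59×34 by 34×23 → 59×23, cost 59·34·23 = 46138; cumulative 164492. Total 164492.
Minimum: 126201.

126201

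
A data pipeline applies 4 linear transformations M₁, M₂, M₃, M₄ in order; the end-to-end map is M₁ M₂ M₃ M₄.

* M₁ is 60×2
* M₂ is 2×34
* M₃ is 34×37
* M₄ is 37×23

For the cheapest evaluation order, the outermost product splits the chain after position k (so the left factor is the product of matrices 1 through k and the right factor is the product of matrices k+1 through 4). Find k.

Adjacent pairs: M₁M₂ = 60·2·34 = 4080; M₂M₃ = 2·34·37 = 2516; M₃M₄ = 34·37·23 = 28934.
Length 3: M₁..M₃: k=1: 0+2516+60·2·37=6956; k=2: 4080+0+60·34·37=79560 → min 6956 | M₂..M₄: k=2: 0+28934+2·34·23=30498; k=3: 2516+0+2·37·23=4218 → min 4218.
Top-level splits: k=1: (M₁..M₁)·(M₂..M₄) → 0+4218+60·2·23 = 6978; k=2: (M₁..M₂)·(M₃..M₄) → 4080+28934+60·34·23 = 79934; k=3: (M₁..M₃)·(M₄..M₄) → 6956+0+60·37·23 = 58016.
Best split is after M₁, i.e. k = 1.

1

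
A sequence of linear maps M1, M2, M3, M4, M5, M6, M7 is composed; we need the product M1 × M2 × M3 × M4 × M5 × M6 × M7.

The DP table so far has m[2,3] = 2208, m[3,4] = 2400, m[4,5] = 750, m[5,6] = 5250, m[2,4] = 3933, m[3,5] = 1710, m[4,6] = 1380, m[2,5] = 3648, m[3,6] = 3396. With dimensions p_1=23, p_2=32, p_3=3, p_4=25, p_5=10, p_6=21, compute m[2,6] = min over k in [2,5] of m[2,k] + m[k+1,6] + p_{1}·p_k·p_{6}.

5037

m[2,6] = min over k∈[2,5] of m[2,k]+m[k+1,6]+p_{1}·p_k·p_{6}.
k=2: 0 + 3396 + 23·32·21 = 18852; k=3: 2208 + 1380 + 23·3·21 = 5037; k=4: 3933 + 5250 + 23·25·21 = 21258; k=5: 3648 + 0 + 23·10·21 = 8478.
Minimum: 5037 at k=3.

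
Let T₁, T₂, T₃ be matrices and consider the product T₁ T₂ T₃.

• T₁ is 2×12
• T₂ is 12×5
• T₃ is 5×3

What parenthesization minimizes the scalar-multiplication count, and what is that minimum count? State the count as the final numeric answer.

150

(T₁ (T₂ T₃)): cost 252.
((T₁ T₂) T₃): cost 150.
Optimal: ((T₁ T₂) T₃) with cost 150.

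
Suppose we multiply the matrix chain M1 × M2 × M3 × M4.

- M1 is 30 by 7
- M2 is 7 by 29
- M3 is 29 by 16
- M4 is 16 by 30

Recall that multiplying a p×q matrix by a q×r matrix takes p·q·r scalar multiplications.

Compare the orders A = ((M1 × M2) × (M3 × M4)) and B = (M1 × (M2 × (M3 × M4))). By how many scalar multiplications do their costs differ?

19800

Order A = ((M1 × M2) × (M3 × M4)): (M1 × M2): 30×7 by 7×29 → 30×29, cost 30·7·29 = 6090; (M3 × M4): 29×16 by 16×30 → 29×30, cost 29·16·30 = 13920; ((M1 × M2) × (M3 × M4)): 30×29 by 29×30 → 30×30, cost 30·29·30 = 26100; cumulative 46110. Total 46110.
Order B = (M1 × (M2 × (M3 × M4))): (M3 × M4): 29×16 by 16×30 → 29×30, cost 29·16·30 = 13920; (M2 × (M3 × M4)): 7×29 by 29×30 → 7×30, cost 7·29·30 = 6090; cumulative 20010; (M1 × (M2 × (M3 × M4))): 30×7 by 7×30 → 30×30, cost 30·7·30 = 6300; cumulative 26310. Total 26310.
Difference: |46110 − 26310| = 19800.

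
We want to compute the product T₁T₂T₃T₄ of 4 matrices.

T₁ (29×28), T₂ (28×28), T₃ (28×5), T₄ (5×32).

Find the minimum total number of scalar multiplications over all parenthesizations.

Adjacent pairs: T₁T₂ = 29·28·28 = 22736; T₂T₃ = 28·28·5 = 3920; T₃T₄ = 28·5·32 = 4480.
Length 3: T₁..T₃: k=1: 0+3920+29·28·5=7980; k=2: 22736+0+29·28·5=26796 → min 7980 | T₂..T₄: k=2: 0+4480+28·28·32=29568; k=3: 3920+0+28·5·32=8400 → min 8400.
Length 4: T₁..T₄: k=1: 0+8400+29·28·32=34384; k=2: 22736+4480+29·28·32=53200; k=3: 7980+0+29·5·32=12620 → min 12620.
Optimal order: ((T₁(T₂T₃))T₄) with cost 12620.

12620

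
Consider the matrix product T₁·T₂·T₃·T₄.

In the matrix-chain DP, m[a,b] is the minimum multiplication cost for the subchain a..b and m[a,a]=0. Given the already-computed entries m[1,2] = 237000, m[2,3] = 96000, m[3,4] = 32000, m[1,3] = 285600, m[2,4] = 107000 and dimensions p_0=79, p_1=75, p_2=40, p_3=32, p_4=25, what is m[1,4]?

255125

m[1,4] = min over k∈[1,3] of m[1,k]+m[k+1,4]+p_{0}·p_k·p_{4}.
k=1: 0 + 107000 + 79·75·25 = 255125; k=2: 237000 + 32000 + 79·40·25 = 348000; k=3: 285600 + 0 + 79·32·25 = 348800.
Minimum: 255125 at k=1.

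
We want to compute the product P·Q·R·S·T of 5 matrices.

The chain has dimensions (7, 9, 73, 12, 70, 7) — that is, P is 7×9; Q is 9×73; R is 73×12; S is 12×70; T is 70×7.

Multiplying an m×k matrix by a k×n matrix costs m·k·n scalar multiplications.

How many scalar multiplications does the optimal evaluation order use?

14961

Adjacent pairs: PQ = 7·9·73 = 4599; QR = 9·73·12 = 7884; RS = 73·12·70 = 61320; ST = 12·70·7 = 5880.
Length 3: P..R: k=1: 0+7884+7·9·12=8640; k=2: 4599+0+7·73·12=10731 → min 8640 | Q..S: k=2: 0+61320+9·73·70=107310; k=3: 7884+0+9·12·70=15444 → min 15444 | R..T: k=3: 0+5880+73·12·7=12012; k=4: 61320+0+73·70·7=97090 → min 12012.
Length 4: P..S: k=1: 0+15444+7·9·70=19854; k=2: 4599+61320+7·73·70=101689; k=3: 8640+0+7·12·70=14520 → min 14520 | Q..T: k=2: 0+12012+9·73·7=16611; k=3: 7884+5880+9·12·7=14520; k=4: 15444+0+9·70·7=19854 → min 14520.
Length 5: P..T: k=1: 0+14520+7·9·7=14961; k=2: 4599+12012+7·73·7=20188; k=3: 8640+5880+7·12·7=15108; k=4: 14520+0+7·70·7=17950 → min 14961.
Optimal order: (P·((Q·R)·(S·T))) with cost 14961.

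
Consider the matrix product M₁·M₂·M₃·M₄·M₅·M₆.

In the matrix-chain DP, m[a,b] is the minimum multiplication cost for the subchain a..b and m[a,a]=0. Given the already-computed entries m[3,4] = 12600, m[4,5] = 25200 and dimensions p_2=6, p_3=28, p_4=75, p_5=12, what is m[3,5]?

m[3,5] = min over k∈[3,4] of m[3,k]+m[k+1,5]+p_{2}·p_k·p_{5}.
k=3: 0 + 25200 + 6·28·12 = 27216; k=4: 12600 + 0 + 6·75·12 = 18000.
Minimum: 18000 at k=4.

18000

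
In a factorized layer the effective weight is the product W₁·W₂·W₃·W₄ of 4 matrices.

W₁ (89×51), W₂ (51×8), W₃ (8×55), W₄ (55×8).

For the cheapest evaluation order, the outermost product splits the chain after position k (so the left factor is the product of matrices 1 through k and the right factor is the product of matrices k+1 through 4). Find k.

1

Adjacent pairs: W₁W₂ = 89·51·8 = 36312; W₂W₃ = 51·8·55 = 22440; W₃W₄ = 8·55·8 = 3520.
Length 3: W₁..W₃: k=1: 0+22440+89·51·55=272085; k=2: 36312+0+89·8·55=75472 → min 75472 | W₂..W₄: k=2: 0+3520+51·8·8=6784; k=3: 22440+0+51·55·8=44880 → min 6784.
Top-level splits: k=1: (W₁..W₁)·(W₂..W₄) → 0+6784+89·51·8 = 43096; k=2: (W₁..W₂)·(W₃..W₄) → 36312+3520+89·8·8 = 45528; k=3: (W₁..W₃)·(W₄..W₄) → 75472+0+89·55·8 = 114632.
Best split is after W₁, i.e. k = 1.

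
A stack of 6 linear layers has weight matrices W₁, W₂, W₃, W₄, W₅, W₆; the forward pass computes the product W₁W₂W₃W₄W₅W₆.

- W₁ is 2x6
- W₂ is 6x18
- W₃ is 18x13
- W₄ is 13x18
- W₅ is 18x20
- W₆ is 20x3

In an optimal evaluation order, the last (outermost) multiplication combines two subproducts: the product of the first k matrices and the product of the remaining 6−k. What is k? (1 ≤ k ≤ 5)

Adjacent pairs: W₁W₂ = 2·6·18 = 216; W₂W₃ = 6·18·13 = 1404; W₃W₄ = 18·13·18 = 4212; W₄W₅ = 13·18·20 = 4680; W₅W₆ = 18·20·3 = 1080.
Length 3: W₁..W₃: k=1: 0+1404+2·6·13=1560; k=2: 216+0+2·18·13=684 → min 684 | W₂..W₄: k=2: 0+4212+6·18·18=6156; k=3: 1404+0+6·13·18=2808 → min 2808 | W₃..W₅: k=3: 0+4680+18·13·20=9360; k=4: 4212+0+18·18·20=10692 → min 9360 | W₄..W₆: k=4: 0+1080+13·18·3=1782; k=5: 4680+0+13·20·3=5460 → min 1782.
Length 4: W₁..W₄: k=1: 0+2808+2·6·18=3024; k=2: 216+4212+2·18·18=5076; k=3: 684+0+2·13·18=1152 → min 1152 | W₂..W₅: k=2: 0+9360+6·18·20=11520; k=3: 1404+4680+6·13·20=7644; k=4: 2808+0+6·18·20=4968 → min 4968 | W₃..W₆: k=3: 0+1782+18·13·3=2484; k=4: 4212+1080+18·18·3=6264; k=5: 9360+0+18·20·3=10440 → min 2484.
Length 5: W₁..W₅: k=1: 0+4968+2·6·20=5208; k=2: 216+9360+2·18·20=10296; k=3: 684+4680+2·13·20=5884; k=4: 1152+0+2·18·20=1872 → min 1872 | W₂..W₆: k=2: 0+2484+6·18·3=2808; k=3: 1404+1782+6·13·3=3420; k=4: 2808+1080+6·18·3=4212; k=5: 4968+0+6·20·3=5328 → min 2808.
Top-level splits: k=1: (W₁..W₁)·(W₂..W₆) → 0+2808+2·6·3 = 2844; k=2: (W₁..W₂)·(W₃..W₆) → 216+2484+2·18·3 = 2808; k=3: (W₁..W₃)·(W₄..W₆) → 684+1782+2·13·3 = 2544; k=4: (W₁..W₄)·(W₅..W₆) → 1152+1080+2·18·3 = 2340; k=5: (W₁..W₅)·(W₆..W₆) → 1872+0+2·20·3 = 1992.
Best split is after W₅, i.e. k = 5.

5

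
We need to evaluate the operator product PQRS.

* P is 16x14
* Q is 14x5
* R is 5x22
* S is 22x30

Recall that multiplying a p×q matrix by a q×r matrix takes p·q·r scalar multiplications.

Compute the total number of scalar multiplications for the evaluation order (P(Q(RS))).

12120

(RS): 5×22 by 22×30 → 5×30, cost 5·22·30 = 3300
(Q(RS)): 14×5 by 5×30 → 14×30, cost 14·5·30 = 2100; cumulative 5400
(P(Q(RS))): 16×14 by 14×30 → 16×30, cost 16·14·30 = 6720; cumulative 12120
Total: 12120 scalar multiplications.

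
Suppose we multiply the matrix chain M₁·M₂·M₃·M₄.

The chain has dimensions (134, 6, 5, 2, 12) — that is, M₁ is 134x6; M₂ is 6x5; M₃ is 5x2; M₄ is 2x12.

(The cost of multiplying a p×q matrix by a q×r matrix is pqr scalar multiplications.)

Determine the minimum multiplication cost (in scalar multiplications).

Adjacent pairs: M₁M₂ = 134·6·5 = 4020; M₂M₃ = 6·5·2 = 60; M₃M₄ = 5·2·12 = 120.
Length 3: M₁..M₃: k=1: 0+60+134·6·2=1668; k=2: 4020+0+134·5·2=5360 → min 1668 | M₂..M₄: k=2: 0+120+6·5·12=480; k=3: 60+0+6·2·12=204 → min 204.
Length 4: M₁..M₄: k=1: 0+204+134·6·12=9852; k=2: 4020+120+134·5·12=12180; k=3: 1668+0+134·2·12=4884 → min 4884.
Optimal order: ((M₁·(M₂·M₃))·M₄) with cost 4884.

4884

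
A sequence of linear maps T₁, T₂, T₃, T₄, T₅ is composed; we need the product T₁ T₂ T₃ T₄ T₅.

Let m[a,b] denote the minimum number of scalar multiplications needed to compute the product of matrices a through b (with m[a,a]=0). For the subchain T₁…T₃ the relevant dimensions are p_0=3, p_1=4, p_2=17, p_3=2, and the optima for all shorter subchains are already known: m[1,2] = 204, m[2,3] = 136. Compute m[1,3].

160

m[1,3] = min over k∈[1,2] of m[1,k]+m[k+1,3]+p_{0}·p_k·p_{3}.
k=1: 0 + 136 + 3·4·2 = 160; k=2: 204 + 0 + 3·17·2 = 306.
Minimum: 160 at k=1.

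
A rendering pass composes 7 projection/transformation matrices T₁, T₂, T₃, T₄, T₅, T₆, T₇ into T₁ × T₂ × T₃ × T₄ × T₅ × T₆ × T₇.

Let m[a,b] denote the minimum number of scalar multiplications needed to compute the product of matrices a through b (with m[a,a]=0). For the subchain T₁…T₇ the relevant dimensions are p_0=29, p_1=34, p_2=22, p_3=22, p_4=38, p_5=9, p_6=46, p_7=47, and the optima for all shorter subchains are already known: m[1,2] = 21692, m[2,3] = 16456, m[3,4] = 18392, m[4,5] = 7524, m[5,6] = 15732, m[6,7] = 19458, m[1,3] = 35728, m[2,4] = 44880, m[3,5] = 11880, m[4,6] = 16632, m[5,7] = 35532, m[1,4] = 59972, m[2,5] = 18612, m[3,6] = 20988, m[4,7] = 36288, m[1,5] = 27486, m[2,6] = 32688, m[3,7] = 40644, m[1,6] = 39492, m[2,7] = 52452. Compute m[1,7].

59211

m[1,7] = min over k∈[1,6] of m[1,k]+m[k+1,7]+p_{0}·p_k·p_{7}.
k=1: 0 + 52452 + 29·34·47 = 98794; k=2: 21692 + 40644 + 29·22·47 = 92322; k=3: 35728 + 36288 + 29·22·47 = 102002; k=4: 59972 + 35532 + 29·38·47 = 147298; k=5: 27486 + 19458 + 29·9·47 = 59211; k=6: 39492 + 0 + 29·46·47 = 102190.
Minimum: 59211 at k=5.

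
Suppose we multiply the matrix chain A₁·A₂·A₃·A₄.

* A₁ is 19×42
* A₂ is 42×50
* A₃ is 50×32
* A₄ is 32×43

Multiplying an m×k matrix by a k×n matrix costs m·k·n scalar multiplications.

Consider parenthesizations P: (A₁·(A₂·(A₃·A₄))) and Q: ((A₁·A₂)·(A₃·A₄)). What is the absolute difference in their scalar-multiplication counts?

Order P = (A₁·(A₂·(A₃·A₄))): (A₃·A₄): 50×32 by 32×43 → 50×43, cost 50·32·43 = 68800; (A₂·(A₃·A₄)): 42×50 by 50×43 → 42×43, cost 42·50·43 = 90300; cumulative 159100; (A₁·(A₂·(A₃·A₄))): 19×42 by 42×43 → 19×43, cost 19·42·43 = 34314; cumulative 193414. Total 193414.
Order Q = ((A₁·A₂)·(A₃·A₄)): (A₁·A₂): 19×42 by 42×50 → 19×50, cost 19·42·50 = 39900; (A₃·A₄): 50×32 by 32×43 → 50×43, cost 50·32·43 = 68800; ((A₁·A₂)·(A₃·A₄)): 19×50 by 50×43 → 19×43, cost 19·50·43 = 40850; cumulative 149550. Total 149550.
Difference: |193414 − 149550| = 43864.

43864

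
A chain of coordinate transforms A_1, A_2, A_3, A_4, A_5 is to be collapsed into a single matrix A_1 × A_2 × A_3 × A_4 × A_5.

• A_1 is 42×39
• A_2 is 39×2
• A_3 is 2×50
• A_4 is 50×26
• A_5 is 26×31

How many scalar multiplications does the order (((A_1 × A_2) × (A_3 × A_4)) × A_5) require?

(A_1 × A_2): 42×39 by 39×2 → 42×2, cost 42·39·2 = 3276
(A_3 × A_4): 2×50 by 50×26 → 2×26, cost 2·50·26 = 2600
((A_1 × A_2) × (A_3 × A_4)): 42×2 by 2×26 → 42×26, cost 42·2·26 = 2184; cumulative 8060
(((A_1 × A_2) × (A_3 × A_4)) × A_5): 42×26 by 26×31 → 42×31, cost 42·26·31 = 33852; cumulative 41912
Total: 41912 scalar multiplications.

41912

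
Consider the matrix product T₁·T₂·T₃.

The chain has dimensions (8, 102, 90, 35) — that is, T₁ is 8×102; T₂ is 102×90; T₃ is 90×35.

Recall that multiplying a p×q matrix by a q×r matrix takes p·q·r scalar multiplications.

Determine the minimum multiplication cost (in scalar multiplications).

98640

Order (T₁·(T₂·T₃)): (T₂·T₃): 102×90 by 90×35 → 102×35, cost 102·90·35 = 321300; (T₁·(T₂·T₃)): 8×102 by 102×35 → 8×35, cost 8·102·35 = 28560; cumulative 349860. Total 349860.
Order ((T₁·T₂)·T₃): (T₁·T₂): 8×102 by 102×90 → 8×90, cost 8·102·90 = 73440; ((T₁·T₂)·T₃): 8×90 by 90×35 → 8×35, cost 8·90·35 = 25200; cumulative 98640. Total 98640.
Minimum: 98640.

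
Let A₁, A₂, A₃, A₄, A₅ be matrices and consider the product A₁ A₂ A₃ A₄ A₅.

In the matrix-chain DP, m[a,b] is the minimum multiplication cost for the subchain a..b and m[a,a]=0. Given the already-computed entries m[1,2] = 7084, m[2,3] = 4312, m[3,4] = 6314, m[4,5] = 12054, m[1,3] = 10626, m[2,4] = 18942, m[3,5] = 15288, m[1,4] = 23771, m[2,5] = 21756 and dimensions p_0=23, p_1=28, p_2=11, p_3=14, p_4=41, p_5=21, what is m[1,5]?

m[1,5] = min over k∈[1,4] of m[1,k]+m[k+1,5]+p_{0}·p_k·p_{5}.
k=1: 0 + 21756 + 23·28·21 = 35280; k=2: 7084 + 15288 + 23·11·21 = 27685; k=3: 10626 + 12054 + 23·14·21 = 29442; k=4: 23771 + 0 + 23·41·21 = 43574.
Minimum: 27685 at k=2.

27685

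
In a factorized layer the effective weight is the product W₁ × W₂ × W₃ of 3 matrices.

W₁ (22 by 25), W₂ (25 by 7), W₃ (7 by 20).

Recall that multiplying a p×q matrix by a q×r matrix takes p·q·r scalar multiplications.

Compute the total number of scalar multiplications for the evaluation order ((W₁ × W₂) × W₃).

(W₁ × W₂): 22×25 by 25×7 → 22×7, cost 22·25·7 = 3850
((W₁ × W₂) × W₃): 22×7 by 7×20 → 22×20, cost 22·7·20 = 3080; cumulative 6930
Total: 6930 scalar multiplications.

6930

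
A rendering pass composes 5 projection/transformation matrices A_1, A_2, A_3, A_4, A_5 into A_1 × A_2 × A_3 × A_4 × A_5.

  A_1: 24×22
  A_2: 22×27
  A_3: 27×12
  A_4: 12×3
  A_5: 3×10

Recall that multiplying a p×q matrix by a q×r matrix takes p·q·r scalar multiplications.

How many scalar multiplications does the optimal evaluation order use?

Adjacent pairs: A_1A_2 = 24·22·27 = 14256; A_2A_3 = 22·27·12 = 7128; A_3A_4 = 27·12·3 = 972; A_4A_5 = 12·3·10 = 360.
Length 3: A_1..A_3: k=1: 0+7128+24·22·12=13464; k=2: 14256+0+24·27·12=22032 → min 13464 | A_2..A_4: k=2: 0+972+22·27·3=2754; k=3: 7128+0+22·12·3=7920 → min 2754 | A_3..A_5: k=3: 0+360+27·12·10=3600; k=4: 972+0+27·3·10=1782 → min 1782.
Length 4: A_1..A_4: k=1: 0+2754+24·22·3=4338; k=2: 14256+972+24·27·3=17172; k=3: 13464+0+24·12·3=14328 → min 4338 | A_2..A_5: k=2: 0+1782+22·27·10=7722; k=3: 7128+360+22·12·10=10128; k=4: 2754+0+22·3·10=3414 → min 3414.
Length 5: A_1..A_5: k=1: 0+3414+24·22·10=8694; k=2: 14256+1782+24·27·10=22518; k=3: 13464+360+24·12·10=16704; k=4: 4338+0+24·3·10=5058 → min 5058.
Optimal order: ((A_1 × (A_2 × (A_3 × A_4))) × A_5) with cost 5058.

5058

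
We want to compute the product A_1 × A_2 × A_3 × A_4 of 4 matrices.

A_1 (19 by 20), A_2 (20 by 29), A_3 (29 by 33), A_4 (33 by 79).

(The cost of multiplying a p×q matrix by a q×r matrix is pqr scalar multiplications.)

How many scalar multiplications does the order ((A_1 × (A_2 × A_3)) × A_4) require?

81213

(A_2 × A_3): 20×29 by 29×33 → 20×33, cost 20·29·33 = 19140
(A_1 × (A_2 × A_3)): 19×20 by 20×33 → 19×33, cost 19·20·33 = 12540; cumulative 31680
((A_1 × (A_2 × A_3)) × A_4): 19×33 by 33×79 → 19×79, cost 19·33·79 = 49533; cumulative 81213
Total: 81213 scalar multiplications.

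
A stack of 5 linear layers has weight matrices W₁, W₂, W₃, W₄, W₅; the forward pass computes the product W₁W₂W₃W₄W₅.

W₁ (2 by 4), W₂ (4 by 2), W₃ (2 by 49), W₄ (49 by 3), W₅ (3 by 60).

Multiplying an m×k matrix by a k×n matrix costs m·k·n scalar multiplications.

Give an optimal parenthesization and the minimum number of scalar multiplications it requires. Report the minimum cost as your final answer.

682

Adjacent pairs: W₁W₂ = 2·4·2 = 16; W₂W₃ = 4·2·49 = 392; W₃W₄ = 2·49·3 = 294; W₄W₅ = 49·3·60 = 8820.
Length 3: W₁..W₃: k=1: 0+392+2·4·49=784; k=2: 16+0+2·2·49=212 → min 212 | W₂..W₄: k=2: 0+294+4·2·3=318; k=3: 392+0+4·49·3=980 → min 318 | W₃..W₅: k=3: 0+8820+2·49·60=14700; k=4: 294+0+2·3·60=654 → min 654.
Length 4: W₁..W₄: k=1: 0+318+2·4·3=342; k=2: 16+294+2·2·3=322; k=3: 212+0+2·49·3=506 → min 322 | W₂..W₅: k=2: 0+654+4·2·60=1134; k=3: 392+8820+4·49·60=20972; k=4: 318+0+4·3·60=1038 → min 1038.
Length 5: W₁..W₅: k=1: 0+1038+2·4·60=1518; k=2: 16+654+2·2·60=910; k=3: 212+8820+2·49·60=14912; k=4: 322+0+2·3·60=682 → min 682.
Optimal parenthesization: (((W₁W₂)(W₃W₄))W₅) with cost 682.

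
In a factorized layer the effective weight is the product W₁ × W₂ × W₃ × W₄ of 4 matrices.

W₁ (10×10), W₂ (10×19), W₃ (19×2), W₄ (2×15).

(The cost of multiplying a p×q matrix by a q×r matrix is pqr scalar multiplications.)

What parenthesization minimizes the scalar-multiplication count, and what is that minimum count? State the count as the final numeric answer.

880

Adjacent pairs: W₁W₂ = 10·10·19 = 1900; W₂W₃ = 10·19·2 = 380; W₃W₄ = 19·2·15 = 570.
Length 3: W₁..W₃: k=1: 0+380+10·10·2=580; k=2: 1900+0+10·19·2=2280 → min 580 | W₂..W₄: k=2: 0+570+10·19·15=3420; k=3: 380+0+10·2·15=680 → min 680.
Length 4: W₁..W₄: k=1: 0+680+10·10·15=2180; k=2: 1900+570+10·19·15=5320; k=3: 580+0+10·2·15=880 → min 880.
Optimal parenthesization: ((W₁ × (W₂ × W₃)) × W₄) with cost 880.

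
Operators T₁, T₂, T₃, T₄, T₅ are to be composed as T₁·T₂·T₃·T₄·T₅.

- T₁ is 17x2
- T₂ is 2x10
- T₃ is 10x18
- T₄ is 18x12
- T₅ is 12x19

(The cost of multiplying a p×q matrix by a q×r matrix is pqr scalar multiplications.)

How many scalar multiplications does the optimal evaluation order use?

1894

Adjacent pairs: T₁T₂ = 17·2·10 = 340; T₂T₃ = 2·10·18 = 360; T₃T₄ = 10·18·12 = 2160; T₄T₅ = 18·12·19 = 4104.
Length 3: T₁..T₃: k=1: 0+360+17·2·18=972; k=2: 340+0+17·10·18=3400 → min 972 | T₂..T₄: k=2: 0+2160+2·10·12=2400; k=3: 360+0+2·18·12=792 → min 792 | T₃..T₅: k=3: 0+4104+10·18·19=7524; k=4: 2160+0+10·12·19=4440 → min 4440.
Length 4: T₁..T₄: k=1: 0+792+17·2·12=1200; k=2: 340+2160+17·10·12=4540; k=3: 972+0+17·18·12=4644 → min 1200 | T₂..T₅: k=2: 0+4440+2·10·19=4820; k=3: 360+4104+2·18·19=5148; k=4: 792+0+2·12·19=1248 → min 1248.
Length 5: T₁..T₅: k=1: 0+1248+17·2·19=1894; k=2: 340+4440+17·10·19=8010; k=3: 972+4104+17·18·19=10890; k=4: 1200+0+17·12·19=5076 → min 1894.
Optimal order: (T₁·(((T₂·T₃)·T₄)·T₅)) with cost 1894.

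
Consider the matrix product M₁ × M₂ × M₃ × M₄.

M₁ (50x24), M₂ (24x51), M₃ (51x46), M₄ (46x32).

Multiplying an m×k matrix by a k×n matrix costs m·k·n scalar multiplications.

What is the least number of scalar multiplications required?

130032

Adjacent pairs: M₁M₂ = 50·24·51 = 61200; M₂M₃ = 24·51·46 = 56304; M₃M₄ = 51·46·32 = 75072.
Length 3: M₁..M₃: k=1: 0+56304+50·24·46=111504; k=2: 61200+0+50·51·46=178500 → min 111504 | M₂..M₄: k=2: 0+75072+24·51·32=114240; k=3: 56304+0+24·46·32=91632 → min 91632.
Length 4: M₁..M₄: k=1: 0+91632+50·24·32=130032; k=2: 61200+75072+50·51·32=217872; k=3: 111504+0+50·46·32=185104 → min 130032.
Optimal order: (M₁ × ((M₂ × M₃) × M₄)) with cost 130032.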